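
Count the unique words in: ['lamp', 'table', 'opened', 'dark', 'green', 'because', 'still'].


Listing all tokens and tracking unique types:
  Token 1: 'lamp' -> NEW (unique so far: 1)
  Token 2: 'table' -> NEW (unique so far: 2)
  Token 3: 'opened' -> NEW (unique so far: 3)
  Token 4: 'dark' -> NEW (unique so far: 4)
  Token 5: 'green' -> NEW (unique so far: 5)
  Token 6: 'because' -> NEW (unique so far: 6)
  Token 7: 'still' -> NEW (unique so far: 7)
Unique types: ('because', 'dark', 'green', 'lamp', 'opened', 'still', 'table')
Vocabulary size: 7

7


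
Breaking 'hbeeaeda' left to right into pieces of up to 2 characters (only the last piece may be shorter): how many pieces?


'hbeeaeda' has 8 characters.
Chunking with max size 2:
  Chunk 1: 'hb' (positions 0-1)
  Chunk 2: 'ee' (positions 2-3)
  Chunk 3: 'ae' (positions 4-5)
  Chunk 4: 'da' (positions 6-7)
Total chunks: ceil(8 / 2) = 4

4


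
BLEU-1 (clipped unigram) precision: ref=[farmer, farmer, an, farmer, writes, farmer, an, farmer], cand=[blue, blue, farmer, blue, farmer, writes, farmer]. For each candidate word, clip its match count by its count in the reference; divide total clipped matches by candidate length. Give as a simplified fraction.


Reference word counts: {'an': 2, 'farmer': 5, 'writes': 1}
Checking each candidate word (with clipping):
  'blue' -> not in reference -> no match (matches: 0)
  'blue' -> not in reference -> no match (matches: 0)
  'farmer' -> in reference (ref count 5, used 1/5) -> match (matches: 1)
  'blue' -> not in reference -> no match (matches: 1)
  'farmer' -> in reference (ref count 5, used 2/5) -> match (matches: 2)
  'writes' -> in reference (ref count 1, used 1/1) -> match (matches: 3)
  'farmer' -> in reference (ref count 5, used 3/5) -> match (matches: 4)
Clipped matches: 4, Candidate length: 7
Precision = 4/7

4/7


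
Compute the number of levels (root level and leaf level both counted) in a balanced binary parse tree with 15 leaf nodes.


In a balanced binary tree with n leaves the deepest leaf is ceil(log2(n)) edges below the root,
so counting node levels inclusive of root and leaves gives ceil(log2(n)) + 1 levels.
log2(15) = 3.9069
ceil(3.9069) = 4
levels = 4 + 1 = 5

5


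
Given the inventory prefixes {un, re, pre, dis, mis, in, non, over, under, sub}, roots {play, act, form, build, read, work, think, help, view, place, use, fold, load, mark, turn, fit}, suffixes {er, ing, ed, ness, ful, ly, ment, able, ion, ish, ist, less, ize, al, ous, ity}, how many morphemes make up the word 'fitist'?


Segmenting 'fitist' against the inventory:
  'fit' -> root (morpheme 1)
  'ist' -> suffix (morpheme 2)
Total morphemes: 2

2


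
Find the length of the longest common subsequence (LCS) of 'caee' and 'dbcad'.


DP table for LCS of 'caee' and 'dbcad':
       d  b  c  a  d
    0  0  0  0  0  0
  c 0  0  0  1  1  1
  a 0  0  0  1  2  2
  e 0  0  0  1  2  2
  e 0  0  0  1  2  2
LCS: 'ca'
LCS length = 2

2


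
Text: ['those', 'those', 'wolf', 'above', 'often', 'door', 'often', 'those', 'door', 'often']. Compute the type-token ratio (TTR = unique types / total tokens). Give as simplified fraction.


Tokens: 10
Unique types: ('above', 'door', 'often', 'those', 'wolf') = 5
TTR = 5/10
Simplify: divide both by 5 -> 1/2
TTR = 1/2

1/2


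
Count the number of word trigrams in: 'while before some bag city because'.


Word trigrams from [6] words:
  Trigram 1: (while before some)
  Trigram 2: (before some bag)
  Trigram 3: (some bag city)
  Trigram 4: (bag city because)
Total word trigrams: 6 - 2 = 4

4


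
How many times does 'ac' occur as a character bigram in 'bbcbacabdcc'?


Scanning 'bbcbacabdcc' for bigram 'ac':
  Position 0: 'bb' -> no
  Position 1: 'bc' -> no
  Position 2: 'cb' -> no
  Position 3: 'ba' -> no
  Position 4: 'ac' -> MATCH
  Position 5: 'ca' -> no
  Position 6: 'ab' -> no
  Position 7: 'bd' -> no
  Position 8: 'dc' -> no
  Position 9: 'cc' -> no
Total matches: 1

1


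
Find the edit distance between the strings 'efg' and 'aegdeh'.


Building DP table for s1='efg' (len 3) and s2='aegdeh' (len 6):
       a  e  g  d  e  h
    0  1  2  3  4  5  6
  e 1  1  1  2  3  4  5
  f 2  2  2  2  3  4  5
  g 3  3  3  2  3  4  5
Edit distance = dp[3][6] = 5

5


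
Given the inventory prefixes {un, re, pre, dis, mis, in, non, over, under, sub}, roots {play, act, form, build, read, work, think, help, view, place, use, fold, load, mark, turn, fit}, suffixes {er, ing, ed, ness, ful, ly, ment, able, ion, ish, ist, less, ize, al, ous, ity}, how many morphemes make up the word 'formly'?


Segmenting 'formly' against the inventory:
  'form' -> root (morpheme 1)
  'ly' -> suffix (morpheme 2)
Total morphemes: 2

2


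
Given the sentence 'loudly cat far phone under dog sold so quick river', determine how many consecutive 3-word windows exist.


Word trigrams from [10] words:
  Trigram 1: (loudly cat far)
  Trigram 2: (cat far phone)
  Trigram 3: (far phone under)
  Trigram 4: (phone under dog)
  Trigram 5: (under dog sold)
  Trigram 6: (dog sold so)
  Trigram 7: (sold so quick)
  Trigram 8: (so quick river)
Total word trigrams: 10 - 2 = 8

8


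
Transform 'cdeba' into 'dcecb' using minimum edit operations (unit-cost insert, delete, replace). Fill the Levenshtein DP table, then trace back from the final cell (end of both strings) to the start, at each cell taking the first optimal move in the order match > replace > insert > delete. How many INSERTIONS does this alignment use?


Edit distance = 4. Backtracking from cell (5, 5) with preference match > replace > insert > delete,
then listing the resulting alignment 'cdeba' -> 'dcecb' left to right:
  Step 1: replace c->d
  Step 2: replace d->c
  Step 3: keep 'e'
  Step 4: replace b->c
  Step 5: replace a->b
Total insertions: 0

0


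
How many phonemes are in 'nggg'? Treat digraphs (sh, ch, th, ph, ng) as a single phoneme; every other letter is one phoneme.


Parsing 'nggg' greedily, digraphs first:
  'ng' -> digraph (1 consonant phoneme) (phonemes so far: 1)
  'g' -> consonant phoneme (phonemes so far: 2)
  'g' -> consonant phoneme (phonemes so far: 3)
Total phonemes: 3

3


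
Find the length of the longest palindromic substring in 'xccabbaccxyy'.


Scanning 'xccabbaccxyy' for palindromic substrings.
Substring at positions 0-9: 'xccabbaccx'.
Check: reverse('xccabbaccx') = 'xccabbaccx' -> palindrome confirmed.
Neighbouring characters ('-' / 'y') break symmetry, so it cannot extend further.
No longer palindromic substring exists; longest length = 10

10


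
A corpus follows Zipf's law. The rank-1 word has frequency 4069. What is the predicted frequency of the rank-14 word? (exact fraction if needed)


Zipf's law: freq(rank) = f1 / rank
f1 = 4069, rank = 14
freq = 4069 / 14
GCD(4069, 14) = 1
Simplified: 4069/14

4069/14


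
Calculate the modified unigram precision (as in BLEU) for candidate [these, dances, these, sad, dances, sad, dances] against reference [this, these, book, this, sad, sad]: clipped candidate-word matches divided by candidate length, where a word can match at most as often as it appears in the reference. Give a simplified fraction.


Reference word counts: {'book': 1, 'sad': 2, 'these': 1, 'this': 2}
Checking each candidate word (with clipping):
  'these' -> in reference (ref count 1, used 1/1) -> match (matches: 1)
  'dances' -> not in reference -> no match (matches: 1)
  'these' -> ref count 1 already used up (1/1) -> clipped, no match (matches: 1)
  'sad' -> in reference (ref count 2, used 1/2) -> match (matches: 2)
  'dances' -> not in reference -> no match (matches: 2)
  'sad' -> in reference (ref count 2, used 2/2) -> match (matches: 3)
  'dances' -> not in reference -> no match (matches: 3)
Clipped matches: 3, Candidate length: 7
Precision = 3/7

3/7


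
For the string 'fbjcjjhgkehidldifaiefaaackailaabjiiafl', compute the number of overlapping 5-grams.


String 'fbjcjjhgkehidldifaiefaaackailaabjiiafl' has length L = 38.
Number of overlapping n-grams = L - n + 1
Substituting: 38 - 5 + 1 = 34

34


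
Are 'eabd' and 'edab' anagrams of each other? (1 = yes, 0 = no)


Sort characters of 'eabd': 'abde'
Sort characters of 'edab': 'abde'
Sorted forms match -> they ARE anagrams
Result: 1

1


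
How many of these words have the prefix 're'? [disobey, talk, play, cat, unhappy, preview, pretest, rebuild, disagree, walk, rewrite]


Checking each word for prefix 're':
  'disobey' -> no (count: 0)
  'talk' -> no (count: 0)
  'play' -> no (count: 0)
  'cat' -> no (count: 0)
  'unhappy' -> no (count: 0)
  'preview' -> no (count: 0)
  'pretest' -> no (count: 0)
  'rebuild' -> YES, starts with 're' (count: 1)
  'disagree' -> no (count: 1)
  'walk' -> no (count: 1)
  'rewrite' -> YES, starts with 're' (count: 2)
Total with prefix 're': 2

2


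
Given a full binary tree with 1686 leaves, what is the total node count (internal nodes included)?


Leaf nodes (terminals): 1686
Internal nodes = n - 1 = 1686 - 1 = 1685
Total = leaves + internal = 1686 + 1685 = 3371

3371


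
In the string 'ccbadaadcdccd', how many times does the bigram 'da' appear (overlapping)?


Scanning 'ccbadaadcdccd' for bigram 'da':
  Position 0: 'cc' -> no
  Position 1: 'cb' -> no
  Position 2: 'ba' -> no
  Position 3: 'ad' -> no
  Position 4: 'da' -> MATCH
  Position 5: 'aa' -> no
  Position 6: 'ad' -> no
  Position 7: 'dc' -> no
  Position 8: 'cd' -> no
  Position 9: 'dc' -> no
  Position 10: 'cc' -> no
  Position 11: 'cd' -> no
Total matches: 1

1


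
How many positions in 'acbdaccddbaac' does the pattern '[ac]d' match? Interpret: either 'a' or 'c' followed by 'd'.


Pattern: [ac]d means either 'a' or 'c' followed by 'd'.
Scanning 'acbdaccddbaac' position-by-position:
  Pos 0: window 'ac' -> no
  Pos 1: window 'cb' -> no
  Pos 2: window 'bd' -> no
  Pos 3: window 'da' -> no
  Pos 4: window 'ac' -> no
  Pos 5: window 'cc' -> no
  Pos 6: window 'cd' -> MATCH
  Pos 7: window 'dd' -> no
  Pos 8: window 'db' -> no
  Pos 9: window 'ba' -> no
  Pos 10: window 'aa' -> no
  Pos 11: window 'ac' -> no
  Pos 12: window 'c' -> no
Total matches: 1

1


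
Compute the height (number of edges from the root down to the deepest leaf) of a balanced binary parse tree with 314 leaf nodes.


In a balanced binary tree with n leaves the deepest leaf is ceil(log2(n)) edges below the root.
log2(314) = 8.2946
ceil(8.2946) = 9
height (edges) = 9

9


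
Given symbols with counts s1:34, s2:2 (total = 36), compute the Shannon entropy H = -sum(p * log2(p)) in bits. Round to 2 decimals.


Computing entropy H = -sum(p_i * log2(p_i)):
  s1: p = 34/36 = 0.9444, -p*log2(p) = 0.0779
  s2: p = 2/36 = 0.0556, -p*log2(p) = 0.2317
H = sum of terms = 0.3096
Rounded to 2 decimals: 0.31

0.31


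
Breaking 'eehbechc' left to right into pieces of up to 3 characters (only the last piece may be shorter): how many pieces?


'eehbechc' has 8 characters.
Chunking with max size 3:
  Chunk 1: 'eeh' (positions 0-2)
  Chunk 2: 'bec' (positions 3-5)
  Chunk 3: 'hc' (positions 6-7)
Total chunks: ceil(8 / 3) = 3

3


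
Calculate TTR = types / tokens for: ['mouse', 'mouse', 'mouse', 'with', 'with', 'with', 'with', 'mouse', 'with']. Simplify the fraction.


Tokens: 9
Unique types: ('mouse', 'with') = 2
TTR = 2/9
Already in lowest terms.

2/9


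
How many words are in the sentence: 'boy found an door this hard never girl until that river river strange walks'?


Counting words by splitting on spaces:
  Word 1: 'boy'
  Word 2: 'found'
  Word 3: 'an'
  Word 4: 'door'
  Word 5: 'this'
  Word 6: 'hard'
  Word 7: 'never'
  Word 8: 'girl'
  Word 9: 'until'
  Word 10: 'that'
  Word 11: 'river'
  Word 12: 'river'
  Word 13: 'strange'
  Word 14: 'walks'
Total words: 14

14


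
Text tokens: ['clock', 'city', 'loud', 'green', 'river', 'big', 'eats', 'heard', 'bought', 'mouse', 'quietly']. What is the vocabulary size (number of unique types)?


Listing all tokens and tracking unique types:
  Token 1: 'clock' -> NEW (unique so far: 1)
  Token 2: 'city' -> NEW (unique so far: 2)
  Token 3: 'loud' -> NEW (unique so far: 3)
  Token 4: 'green' -> NEW (unique so far: 4)
  Token 5: 'river' -> NEW (unique so far: 5)
  Token 6: 'big' -> NEW (unique so far: 6)
  Token 7: 'eats' -> NEW (unique so far: 7)
  Token 8: 'heard' -> NEW (unique so far: 8)
  Token 9: 'bought' -> NEW (unique so far: 9)
  Token 10: 'mouse' -> NEW (unique so far: 10)
  Token 11: 'quietly' -> NEW (unique so far: 11)
Unique types: ('big', 'bought', 'city', 'clock', 'eats', 'green', 'heard', 'loud', 'mouse', 'quietly', 'river')
Vocabulary size: 11

11


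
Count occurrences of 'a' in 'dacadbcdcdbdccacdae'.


Scanning 'dacadbcdcdbdccacdae' for 'a':
  Position 1: 'a' -> MATCH (count: 1)
  Position 3: 'a' -> MATCH (count: 2)
  Position 14: 'a' -> MATCH (count: 3)
  Position 17: 'a' -> MATCH (count: 4)
Total occurrences of 'a': 4

4


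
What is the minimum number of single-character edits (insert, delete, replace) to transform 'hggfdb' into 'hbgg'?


Building DP table for s1='hggfdb' (len 6) and s2='hbgg' (len 4):
       h  b  g  g
    0  1  2  3  4
  h 1  0  1  2  3
  g 2  1  1  1  2
  g 3  2  2  1  1
  f 4  3  3  2  2
  d 5  4  4  3  3
  b 6  5  4  4  4
Edit distance = dp[6][4] = 4

4


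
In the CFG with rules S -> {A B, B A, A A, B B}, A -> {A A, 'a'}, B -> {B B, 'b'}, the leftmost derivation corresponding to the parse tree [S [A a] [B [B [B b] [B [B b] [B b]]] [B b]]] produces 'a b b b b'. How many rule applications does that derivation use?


Every bracketed nonterminal node [X ...] in the tree is produced by exactly one rule application.
Reading the tree off as a leftmost derivation:
  Step 1: S  =>  A B   (applied S -> A B)
  Step 2: A B  =>  a B   (applied A -> a)
  Step 3: a B  =>  a B B   (applied B -> B B)
  Step 4: a B B  =>  a B B B   (applied B -> B B)
  Step 5: a B B B  =>  a b B B   (applied B -> b)
  Step 6: a b B B  =>  a b B B B   (applied B -> B B)
  Step 7: a b B B B  =>  a b b B B   (applied B -> b)
  Step 8: a b b B B  =>  a b b b B   (applied B -> b)
  Step 9: a b b b B  =>  a b b b b   (applied B -> b)
Final yield: a b b b b
Total rewrite steps: 9

9


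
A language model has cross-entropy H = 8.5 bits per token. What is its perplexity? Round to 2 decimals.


Perplexity formula: PP = 2^H
H = 8.5
PP = 2^8.5
Decompose: 2^8.5 = 2^8 * 2^0.5 = 2^8 * sqrt(2)
2^8 = 256, sqrt(2) ~ 1.4142136
PP ~ 256 * 1.4142136 = 362.0386816
Rounded to 2 decimals: 362.04

362.04


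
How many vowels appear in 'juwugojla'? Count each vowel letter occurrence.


Scanning each character of 'juwugojla':
  Position 1: 'j' -> consonant (running count: 0)
  Position 2: 'u' -> vowel (running count: 1)
  Position 3: 'w' -> consonant (running count: 1)
  Position 4: 'u' -> vowel (running count: 2)
  Position 5: 'g' -> consonant (running count: 2)
  Position 6: 'o' -> vowel (running count: 3)
  Position 7: 'j' -> consonant (running count: 3)
  Position 8: 'l' -> consonant (running count: 3)
  Position 9: 'a' -> vowel (running count: 4)
Total vowels: 4

4


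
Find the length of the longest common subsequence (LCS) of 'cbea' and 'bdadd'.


DP table for LCS of 'cbea' and 'bdadd':
       b  d  a  d  d
    0  0  0  0  0  0
  c 0  0  0  0  0  0
  b 0  1  1  1  1  1
  e 0  1  1  1  1  1
  a 0  1  1  2  2  2
LCS: 'ba'
LCS length = 2

2


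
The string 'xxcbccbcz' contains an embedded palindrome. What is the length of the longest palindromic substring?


Scanning 'xxcbccbcz' for palindromic substrings.
Substring at positions 2-7: 'cbccbc'.
Check: reverse('cbccbc') = 'cbccbc' -> palindrome confirmed.
Neighbouring characters ('x' / 'z') break symmetry, so it cannot extend further.
No longer palindromic substring exists; longest length = 6

6


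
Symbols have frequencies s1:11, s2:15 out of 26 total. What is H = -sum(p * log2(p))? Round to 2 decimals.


Computing entropy H = -sum(p_i * log2(p_i)):
  s1: p = 11/26 = 0.4231, -p*log2(p) = 0.5250
  s2: p = 15/26 = 0.5769, -p*log2(p) = 0.4578
H = sum of terms = 0.9828
Rounded to 2 decimals: 0.98

0.98


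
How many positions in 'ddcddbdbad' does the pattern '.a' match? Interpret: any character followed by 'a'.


Pattern: .a means any character followed by 'a'.
Scanning 'ddcddbdbad' position-by-position:
  Pos 0: window 'dd' -> no
  Pos 1: window 'dc' -> no
  Pos 2: window 'cd' -> no
  Pos 3: window 'dd' -> no
  Pos 4: window 'db' -> no
  Pos 5: window 'bd' -> no
  Pos 6: window 'db' -> no
  Pos 7: window 'ba' -> MATCH
  Pos 8: window 'ad' -> no
  Pos 9: window 'd' -> no
Total matches: 1

1


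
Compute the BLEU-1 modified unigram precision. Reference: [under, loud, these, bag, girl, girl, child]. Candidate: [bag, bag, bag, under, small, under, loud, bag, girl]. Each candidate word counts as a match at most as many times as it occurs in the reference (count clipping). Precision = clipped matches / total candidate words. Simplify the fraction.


Reference word counts: {'bag': 1, 'child': 1, 'girl': 2, 'loud': 1, 'these': 1, 'under': 1}
Checking each candidate word (with clipping):
  'bag' -> in reference (ref count 1, used 1/1) -> match (matches: 1)
  'bag' -> ref count 1 already used up (1/1) -> clipped, no match (matches: 1)
  'bag' -> ref count 1 already used up (1/1) -> clipped, no match (matches: 1)
  'under' -> in reference (ref count 1, used 1/1) -> match (matches: 2)
  'small' -> not in reference -> no match (matches: 2)
  'under' -> ref count 1 already used up (1/1) -> clipped, no match (matches: 2)
  'loud' -> in reference (ref count 1, used 1/1) -> match (matches: 3)
  'bag' -> ref count 1 already used up (1/1) -> clipped, no match (matches: 3)
  'girl' -> in reference (ref count 2, used 1/2) -> match (matches: 4)
Clipped matches: 4, Candidate length: 9
Precision = 4/9

4/9


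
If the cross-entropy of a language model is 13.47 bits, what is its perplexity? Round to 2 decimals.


Perplexity formula: PP = 2^H
H = 13.47
PP = 2^13.47
Decompose: 2^13.47 = 2^13 * 2^0.47
2^13 = 8192, 2^0.47 ~ 1.3851095
PP ~ 8192 * 1.3851095 = 11346.8170240
Rounded to 2 decimals: 11346.82

11346.82


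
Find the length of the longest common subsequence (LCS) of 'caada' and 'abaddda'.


DP table for LCS of 'caada' and 'abaddda':
       a  b  a  d  d  d  a
    0  0  0  0  0  0  0  0
  c 0  0  0  0  0  0  0  0
  a 0  1  1  1  1  1  1  1
  a 0  1  1  2  2  2  2  2
  d 0  1  1  2  3  3  3  3
  a 0  1  1  2  3  3  3  4
LCS: 'aada'
LCS length = 4

4


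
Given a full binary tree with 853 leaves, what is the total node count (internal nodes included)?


Leaf nodes (terminals): 853
Internal nodes = n - 1 = 853 - 1 = 852
Total = leaves + internal = 853 + 852 = 1705

1705


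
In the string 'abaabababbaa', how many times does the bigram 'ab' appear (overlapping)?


Scanning 'abaabababbaa' for bigram 'ab':
  Position 0: 'ab' -> MATCH
  Position 1: 'ba' -> no
  Position 2: 'aa' -> no
  Position 3: 'ab' -> MATCH
  Position 4: 'ba' -> no
  Position 5: 'ab' -> MATCH
  Position 6: 'ba' -> no
  Position 7: 'ab' -> MATCH
  Position 8: 'bb' -> no
  Position 9: 'ba' -> no
  Position 10: 'aa' -> no
Total matches: 4

4


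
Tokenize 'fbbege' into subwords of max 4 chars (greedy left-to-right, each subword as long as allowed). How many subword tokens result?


'fbbege' has 6 characters.
Chunking with max size 4:
  Chunk 1: 'fbbe' (positions 0-3)
  Chunk 2: 'ge' (positions 4-5)
Total chunks: ceil(6 / 4) = 2

2


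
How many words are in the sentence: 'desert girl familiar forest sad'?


Counting words by splitting on spaces:
  Word 1: 'desert'
  Word 2: 'girl'
  Word 3: 'familiar'
  Word 4: 'forest'
  Word 5: 'sad'
Total words: 5

5


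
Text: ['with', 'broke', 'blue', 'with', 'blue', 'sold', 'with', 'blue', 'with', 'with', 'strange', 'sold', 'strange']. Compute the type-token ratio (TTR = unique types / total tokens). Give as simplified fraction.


Tokens: 13
Unique types: ('blue', 'broke', 'sold', 'strange', 'with') = 5
TTR = 5/13
Already in lowest terms.

5/13


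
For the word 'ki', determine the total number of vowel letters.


Scanning each character of 'ki':
  Position 1: 'k' -> consonant (running count: 0)
  Position 2: 'i' -> vowel (running count: 1)
Total vowels: 1

1


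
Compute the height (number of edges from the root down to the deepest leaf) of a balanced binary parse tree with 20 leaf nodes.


In a balanced binary tree with n leaves the deepest leaf is ceil(log2(n)) edges below the root.
log2(20) = 4.3219
ceil(4.3219) = 5
height (edges) = 5

5


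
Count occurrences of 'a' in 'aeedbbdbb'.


Scanning 'aeedbbdbb' for 'a':
  Position 0: 'a' -> MATCH (count: 1)
Total occurrences of 'a': 1

1


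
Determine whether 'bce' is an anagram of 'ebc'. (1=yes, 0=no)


Sort characters of 'bce': 'bce'
Sort characters of 'ebc': 'bce'
Sorted forms match -> they ARE anagrams
Result: 1

1


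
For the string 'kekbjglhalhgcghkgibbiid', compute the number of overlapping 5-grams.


String 'kekbjglhalhgcghkgibbiid' has length L = 23.
Number of overlapping n-grams = L - n + 1
Substituting: 23 - 5 + 1 = 19

19


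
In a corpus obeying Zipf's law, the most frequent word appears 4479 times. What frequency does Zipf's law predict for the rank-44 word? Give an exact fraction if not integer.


Zipf's law: freq(rank) = f1 / rank
f1 = 4479, rank = 44
freq = 4479 / 44
GCD(4479, 44) = 1
Simplified: 4479/44

4479/44


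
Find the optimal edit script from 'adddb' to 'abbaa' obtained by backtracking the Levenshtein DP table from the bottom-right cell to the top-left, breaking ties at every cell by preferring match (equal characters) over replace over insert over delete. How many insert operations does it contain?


Edit distance = 4. Backtracking from cell (5, 5) with preference match > replace > insert > delete,
then listing the resulting alignment 'adddb' -> 'abbaa' left to right:
  Step 1: keep 'a'
  Step 2: replace d->b
  Step 3: replace d->b
  Step 4: replace d->a
  Step 5: replace b->a
Total insertions: 0

0


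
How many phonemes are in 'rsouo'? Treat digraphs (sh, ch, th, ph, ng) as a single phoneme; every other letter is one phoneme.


Parsing 'rsouo' greedily, digraphs first:
  'r' -> consonant phoneme (phonemes so far: 1)
  's' -> consonant phoneme (phonemes so far: 2)
  'o' -> vowel phoneme (phonemes so far: 3)
  'u' -> vowel phoneme (phonemes so far: 4)
  'o' -> vowel phoneme (phonemes so far: 5)
Total phonemes: 5

5


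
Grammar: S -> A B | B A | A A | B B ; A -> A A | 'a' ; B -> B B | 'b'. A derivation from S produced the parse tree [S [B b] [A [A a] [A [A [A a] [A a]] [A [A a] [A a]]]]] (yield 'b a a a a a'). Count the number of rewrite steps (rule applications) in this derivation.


Every bracketed nonterminal node [X ...] in the tree is produced by exactly one rule application.
Reading the tree off as a leftmost derivation:
  Step 1: S  =>  B A   (applied S -> B A)
  Step 2: B A  =>  b A   (applied B -> b)
  Step 3: b A  =>  b A A   (applied A -> A A)
  Step 4: b A A  =>  b a A   (applied A -> a)
  Step 5: b a A  =>  b a A A   (applied A -> A A)
  Step 6: b a A A  =>  b a A A A   (applied A -> A A)
  Step 7: b a A A A  =>  b a a A A   (applied A -> a)
  Step 8: b a a A A  =>  b a a a A   (applied A -> a)
  Step 9: b a a a A  =>  b a a a A A   (applied A -> A A)
  Step 10: b a a a A A  =>  b a a a a A   (applied A -> a)
  Step 11: b a a a a A  =>  b a a a a a   (applied A -> a)
Final yield: b a a a a a
Total rewrite steps: 11

11


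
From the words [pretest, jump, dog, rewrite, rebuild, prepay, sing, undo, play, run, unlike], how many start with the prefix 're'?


Checking each word for prefix 're':
  'pretest' -> no (count: 0)
  'jump' -> no (count: 0)
  'dog' -> no (count: 0)
  'rewrite' -> YES, starts with 're' (count: 1)
  'rebuild' -> YES, starts with 're' (count: 2)
  'prepay' -> no (count: 2)
  'sing' -> no (count: 2)
  'undo' -> no (count: 2)
  'play' -> no (count: 2)
  'run' -> no (count: 2)
  'unlike' -> no (count: 2)
Total with prefix 're': 2

2


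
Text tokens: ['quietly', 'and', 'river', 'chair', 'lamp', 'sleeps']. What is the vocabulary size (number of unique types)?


Listing all tokens and tracking unique types:
  Token 1: 'quietly' -> NEW (unique so far: 1)
  Token 2: 'and' -> NEW (unique so far: 2)
  Token 3: 'river' -> NEW (unique so far: 3)
  Token 4: 'chair' -> NEW (unique so far: 4)
  Token 5: 'lamp' -> NEW (unique so far: 5)
  Token 6: 'sleeps' -> NEW (unique so far: 6)
Unique types: ('and', 'chair', 'lamp', 'quietly', 'river', 'sleeps')
Vocabulary size: 6

6


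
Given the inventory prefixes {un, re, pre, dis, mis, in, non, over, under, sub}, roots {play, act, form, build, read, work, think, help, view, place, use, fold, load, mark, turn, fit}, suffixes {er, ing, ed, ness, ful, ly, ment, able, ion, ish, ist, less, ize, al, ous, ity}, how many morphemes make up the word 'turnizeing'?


Segmenting 'turnizeing' against the inventory:
  'turn' -> root (morpheme 1)
  'ize' -> suffix (morpheme 2)
  'ing' -> suffix (morpheme 3)
Total morphemes: 3

3


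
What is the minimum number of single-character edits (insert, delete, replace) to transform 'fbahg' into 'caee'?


Building DP table for s1='fbahg' (len 5) and s2='caee' (len 4):
       c  a  e  e
    0  1  2  3  4
  f 1  1  2  3  4
  b 2  2  2  3  4
  a 3  3  2  3  4
  h 4  4  3  3  4
  g 5  5  4  4  4
Edit distance = dp[5][4] = 4

4


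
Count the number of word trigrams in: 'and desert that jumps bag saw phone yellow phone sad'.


Word trigrams from [10] words:
  Trigram 1: (and desert that)
  Trigram 2: (desert that jumps)
  Trigram 3: (that jumps bag)
  Trigram 4: (jumps bag saw)
  Trigram 5: (bag saw phone)
  Trigram 6: (saw phone yellow)
  Trigram 7: (phone yellow phone)
  Trigram 8: (yellow phone sad)
Total word trigrams: 10 - 2 = 8

8


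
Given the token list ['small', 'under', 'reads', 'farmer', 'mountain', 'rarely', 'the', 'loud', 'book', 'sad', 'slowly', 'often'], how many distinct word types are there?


Listing all tokens and tracking unique types:
  Token 1: 'small' -> NEW (unique so far: 1)
  Token 2: 'under' -> NEW (unique so far: 2)
  Token 3: 'reads' -> NEW (unique so far: 3)
  Token 4: 'farmer' -> NEW (unique so far: 4)
  Token 5: 'mountain' -> NEW (unique so far: 5)
  Token 6: 'rarely' -> NEW (unique so far: 6)
  Token 7: 'the' -> NEW (unique so far: 7)
  Token 8: 'loud' -> NEW (unique so far: 8)
  Token 9: 'book' -> NEW (unique so far: 9)
  Token 10: 'sad' -> NEW (unique so far: 10)
  Token 11: 'slowly' -> NEW (unique so far: 11)
  Token 12: 'often' -> NEW (unique so far: 12)
Unique types: ('book', 'farmer', 'loud', 'mountain', 'often', 'rarely', 'reads', 'sad', 'slowly', 'small', 'the', 'under')
Vocabulary size: 12

12


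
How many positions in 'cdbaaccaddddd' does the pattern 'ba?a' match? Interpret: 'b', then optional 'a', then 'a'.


Pattern: ba?a means 'b', then optional 'a', then 'a'.
Scanning 'cdbaaccaddddd' position-by-position:
  Pos 0: window 'cdb' -> no
  Pos 1: window 'dba' -> no
  Pos 2: window 'baa' -> MATCH
  Pos 3: window 'aac' -> no
  Pos 4: window 'acc' -> no
  Pos 5: window 'cca' -> no
  Pos 6: window 'cad' -> no
  Pos 7: window 'add' -> no
  Pos 8: window 'ddd' -> no
  Pos 9: window 'ddd' -> no
  Pos 10: window 'ddd' -> no
  Pos 11: window 'dd' -> no
  Pos 12: window 'd' -> no
Total matches: 1

1


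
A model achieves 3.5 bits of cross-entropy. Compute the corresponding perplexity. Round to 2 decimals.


Perplexity formula: PP = 2^H
H = 3.5
PP = 2^3.5
Decompose: 2^3.5 = 2^3 * 2^0.5 = 2^3 * sqrt(2)
2^3 = 8, sqrt(2) ~ 1.4142136
PP ~ 8 * 1.4142136 = 11.3137088
Rounded to 2 decimals: 11.31

11.31


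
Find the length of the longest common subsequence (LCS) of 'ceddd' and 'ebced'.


DP table for LCS of 'ceddd' and 'ebced':
       e  b  c  e  d
    0  0  0  0  0  0
  c 0  0  0  1  1  1
  e 0  1  1  1  2  2
  d 0  1  1  1  2  3
  d 0  1  1  1  2  3
  d 0  1  1  1  2  3
LCS: 'ced'
LCS length = 3

3


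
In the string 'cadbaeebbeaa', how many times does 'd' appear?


Scanning 'cadbaeebbeaa' for 'd':
  Position 2: 'd' -> MATCH (count: 1)
Total occurrences of 'd': 1

1


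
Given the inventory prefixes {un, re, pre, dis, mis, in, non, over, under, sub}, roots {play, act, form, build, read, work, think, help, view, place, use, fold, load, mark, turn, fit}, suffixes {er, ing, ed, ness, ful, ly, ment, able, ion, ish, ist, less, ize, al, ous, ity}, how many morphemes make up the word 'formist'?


Segmenting 'formist' against the inventory:
  'form' -> root (morpheme 1)
  'ist' -> suffix (morpheme 2)
Total morphemes: 2

2


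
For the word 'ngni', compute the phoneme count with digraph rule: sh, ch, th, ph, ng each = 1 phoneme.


Parsing 'ngni' greedily, digraphs first:
  'ng' -> digraph (1 consonant phoneme) (phonemes so far: 1)
  'n' -> consonant phoneme (phonemes so far: 2)
  'i' -> vowel phoneme (phonemes so far: 3)
Total phonemes: 3

3


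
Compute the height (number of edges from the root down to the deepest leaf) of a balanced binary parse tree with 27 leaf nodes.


In a balanced binary tree with n leaves the deepest leaf is ceil(log2(n)) edges below the root.
log2(27) = 4.7549
ceil(4.7549) = 5
height (edges) = 5

5


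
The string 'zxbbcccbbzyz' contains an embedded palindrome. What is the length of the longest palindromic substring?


Scanning 'zxbbcccbbzyz' for palindromic substrings.
Substring at positions 2-8: 'bbcccbb'.
Check: reverse('bbcccbb') = 'bbcccbb' -> palindrome confirmed.
Neighbouring characters ('x' / 'z') break symmetry, so it cannot extend further.
No longer palindromic substring exists; longest length = 7

7


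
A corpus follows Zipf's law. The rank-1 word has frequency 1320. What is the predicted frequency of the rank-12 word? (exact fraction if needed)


Zipf's law: freq(rank) = f1 / rank
f1 = 1320, rank = 12
freq = 1320 / 12
= 110

110


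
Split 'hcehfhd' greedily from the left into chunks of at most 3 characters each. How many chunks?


'hcehfhd' has 7 characters.
Chunking with max size 3:
  Chunk 1: 'hce' (positions 0-2)
  Chunk 2: 'hfh' (positions 3-5)
  Chunk 3: 'd' (positions 6-6)
Total chunks: ceil(7 / 3) = 3

3


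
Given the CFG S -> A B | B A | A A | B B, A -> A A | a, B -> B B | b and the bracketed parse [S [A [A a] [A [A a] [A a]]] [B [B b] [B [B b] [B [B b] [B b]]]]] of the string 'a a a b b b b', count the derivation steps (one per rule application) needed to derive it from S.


Every bracketed nonterminal node [X ...] in the tree is produced by exactly one rule application.
Reading the tree off as a leftmost derivation:
  Step 1: S  =>  A B   (applied S -> A B)
  Step 2: A B  =>  A A B   (applied A -> A A)
  Step 3: A A B  =>  a A B   (applied A -> a)
  Step 4: a A B  =>  a A A B   (applied A -> A A)
  Step 5: a A A B  =>  a a A B   (applied A -> a)
  Step 6: a a A B  =>  a a a B   (applied A -> a)
  Step 7: a a a B  =>  a a a B B   (applied B -> B B)
  Step 8: a a a B B  =>  a a a b B   (applied B -> b)
  Step 9: a a a b B  =>  a a a b B B   (applied B -> B B)
  Step 10: a a a b B B  =>  a a a b b B   (applied B -> b)
  Step 11: a a a b b B  =>  a a a b b B B   (applied B -> B B)
  Step 12: a a a b b B B  =>  a a a b b b B   (applied B -> b)
  Step 13: a a a b b b B  =>  a a a b b b b   (applied B -> b)
Final yield: a a a b b b b
Total rewrite steps: 13

13


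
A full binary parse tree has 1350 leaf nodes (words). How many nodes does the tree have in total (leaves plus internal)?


Leaf nodes (terminals): 1350
Internal nodes = n - 1 = 1350 - 1 = 1349
Total = leaves + internal = 1350 + 1349 = 2699

2699


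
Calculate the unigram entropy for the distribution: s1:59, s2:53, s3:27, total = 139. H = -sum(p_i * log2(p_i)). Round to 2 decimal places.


Computing entropy H = -sum(p_i * log2(p_i)):
  s1: p = 59/139 = 0.4245, -p*log2(p) = 0.5248
  s2: p = 53/139 = 0.3813, -p*log2(p) = 0.5304
  s3: p = 27/139 = 0.1942, -p*log2(p) = 0.4592
H = sum of terms = 1.5144
Rounded to 2 decimals: 1.51

1.51


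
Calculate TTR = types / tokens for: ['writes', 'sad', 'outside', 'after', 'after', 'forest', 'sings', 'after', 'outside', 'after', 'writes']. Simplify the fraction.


Tokens: 11
Unique types: ('after', 'forest', 'outside', 'sad', 'sings', 'writes') = 6
TTR = 6/11
Already in lowest terms.

6/11


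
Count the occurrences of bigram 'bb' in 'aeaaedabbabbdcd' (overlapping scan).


Scanning 'aeaaedabbabbdcd' for bigram 'bb':
  Position 0: 'ae' -> no
  Position 1: 'ea' -> no
  Position 2: 'aa' -> no
  Position 3: 'ae' -> no
  Position 4: 'ed' -> no
  Position 5: 'da' -> no
  Position 6: 'ab' -> no
  Position 7: 'bb' -> MATCH
  Position 8: 'ba' -> no
  Position 9: 'ab' -> no
  Position 10: 'bb' -> MATCH
  Position 11: 'bd' -> no
  Position 12: 'dc' -> no
  Position 13: 'cd' -> no
Total matches: 2

2


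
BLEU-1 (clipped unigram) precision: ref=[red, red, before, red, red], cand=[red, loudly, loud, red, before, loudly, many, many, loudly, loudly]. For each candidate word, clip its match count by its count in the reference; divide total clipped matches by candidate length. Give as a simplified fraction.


Reference word counts: {'before': 1, 'red': 4}
Checking each candidate word (with clipping):
  'red' -> in reference (ref count 4, used 1/4) -> match (matches: 1)
  'loudly' -> not in reference -> no match (matches: 1)
  'loud' -> not in reference -> no match (matches: 1)
  'red' -> in reference (ref count 4, used 2/4) -> match (matches: 2)
  'before' -> in reference (ref count 1, used 1/1) -> match (matches: 3)
  'loudly' -> not in reference -> no match (matches: 3)
  'many' -> not in reference -> no match (matches: 3)
  'many' -> not in reference -> no match (matches: 3)
  'loudly' -> not in reference -> no match (matches: 3)
  'loudly' -> not in reference -> no match (matches: 3)
Clipped matches: 3, Candidate length: 10
Precision = 3/10

3/10


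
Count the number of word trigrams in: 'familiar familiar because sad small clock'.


Word trigrams from [6] words:
  Trigram 1: (familiar familiar because)
  Trigram 2: (familiar because sad)
  Trigram 3: (because sad small)
  Trigram 4: (sad small clock)
Total word trigrams: 6 - 2 = 4

4


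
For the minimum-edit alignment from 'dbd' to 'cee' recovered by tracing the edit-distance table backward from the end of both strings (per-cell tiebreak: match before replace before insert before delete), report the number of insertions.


Edit distance = 3. Backtracking from cell (3, 3) with preference match > replace > insert > delete,
then listing the resulting alignment 'dbd' -> 'cee' left to right:
  Step 1: replace d->c
  Step 2: replace b->e
  Step 3: replace d->e
Total insertions: 0

0


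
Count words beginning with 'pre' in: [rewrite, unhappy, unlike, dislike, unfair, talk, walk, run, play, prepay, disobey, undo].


Checking each word for prefix 'pre':
  'rewrite' -> no (count: 0)
  'unhappy' -> no (count: 0)
  'unlike' -> no (count: 0)
  'dislike' -> no (count: 0)
  'unfair' -> no (count: 0)
  'talk' -> no (count: 0)
  'walk' -> no (count: 0)
  'run' -> no (count: 0)
  'play' -> no (count: 0)
  'prepay' -> YES, starts with 'pre' (count: 1)
  'disobey' -> no (count: 1)
  'undo' -> no (count: 1)
Total with prefix 'pre': 1

1


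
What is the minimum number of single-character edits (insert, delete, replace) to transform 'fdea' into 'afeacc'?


Building DP table for s1='fdea' (len 4) and s2='afeacc' (len 6):
       a  f  e  a  c  c
    0  1  2  3  4  5  6
  f 1  1  1  2  3  4  5
  d 2  2  2  2  3  4  5
  e 3  3  3  2  3  4  5
  a 4  3  4  3  2  3  4
Edit distance = dp[4][6] = 4

4


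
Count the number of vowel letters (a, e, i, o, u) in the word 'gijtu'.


Scanning each character of 'gijtu':
  Position 1: 'g' -> consonant (running count: 0)
  Position 2: 'i' -> vowel (running count: 1)
  Position 3: 'j' -> consonant (running count: 1)
  Position 4: 't' -> consonant (running count: 1)
  Position 5: 'u' -> vowel (running count: 2)
Total vowels: 2

2


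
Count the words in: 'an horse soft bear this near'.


Counting words by splitting on spaces:
  Word 1: 'an'
  Word 2: 'horse'
  Word 3: 'soft'
  Word 4: 'bear'
  Word 5: 'this'
  Word 6: 'near'
Total words: 6

6


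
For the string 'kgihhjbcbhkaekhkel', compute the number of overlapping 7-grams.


String 'kgihhjbcbhkaekhkel' has length L = 18.
Number of overlapping n-grams = L - n + 1
Substituting: 18 - 7 + 1 = 12

12


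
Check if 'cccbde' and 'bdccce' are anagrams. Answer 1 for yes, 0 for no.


Sort characters of 'cccbde': 'bcccde'
Sort characters of 'bdccce': 'bcccde'
Sorted forms match -> they ARE anagrams
Result: 1

1


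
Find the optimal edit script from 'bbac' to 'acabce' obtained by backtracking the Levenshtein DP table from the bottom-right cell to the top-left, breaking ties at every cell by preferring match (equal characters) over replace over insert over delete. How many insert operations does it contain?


Edit distance = 4. Backtracking from cell (4, 6) with preference match > replace > insert > delete,
then listing the resulting alignment 'bbac' -> 'acabce' left to right:
  Step 1: replace b->a
  Step 2: replace b->c
  Step 3: keep 'a'
  Step 4: insert 'b' [insertion #1]
  Step 5: keep 'c'
  Step 6: insert 'e' [insertion #2]
Total insertions: 2

2


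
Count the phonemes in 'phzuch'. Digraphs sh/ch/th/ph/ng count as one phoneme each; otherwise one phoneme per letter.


Parsing 'phzuch' greedily, digraphs first:
  'ph' -> digraph (1 consonant phoneme) (phonemes so far: 1)
  'z' -> consonant phoneme (phonemes so far: 2)
  'u' -> vowel phoneme (phonemes so far: 3)
  'ch' -> digraph (1 consonant phoneme) (phonemes so far: 4)
Total phonemes: 4

4


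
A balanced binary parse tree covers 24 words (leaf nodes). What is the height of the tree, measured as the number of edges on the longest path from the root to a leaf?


In a balanced binary tree with n leaves the deepest leaf is ceil(log2(n)) edges below the root.
log2(24) = 4.5850
ceil(4.5850) = 5
height (edges) = 5

5


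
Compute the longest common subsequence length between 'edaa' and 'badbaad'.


DP table for LCS of 'edaa' and 'badbaad':
       b  a  d  b  a  a  d
    0  0  0  0  0  0  0  0
  e 0  0  0  0  0  0  0  0
  d 0  0  0  1  1  1  1  1
  a 0  0  1  1  1  2  2  2
  a 0  0  1  1  1  2  3  3
LCS: 'daa'
LCS length = 3

3


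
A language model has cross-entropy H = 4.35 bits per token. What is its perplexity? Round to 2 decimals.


Perplexity formula: PP = 2^H
H = 4.35
PP = 2^4.35
Decompose: 2^4.35 = 2^4 * 2^0.35
2^4 = 16, 2^0.35 ~ 1.2745606
PP ~ 16 * 1.2745606 = 20.3929696
Rounded to 2 decimals: 20.39

20.39


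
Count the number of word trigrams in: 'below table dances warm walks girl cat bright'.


Word trigrams from [8] words:
  Trigram 1: (below table dances)
  Trigram 2: (table dances warm)
  Trigram 3: (dances warm walks)
  Trigram 4: (warm walks girl)
  Trigram 5: (walks girl cat)
  Trigram 6: (girl cat bright)
Total word trigrams: 8 - 2 = 6

6


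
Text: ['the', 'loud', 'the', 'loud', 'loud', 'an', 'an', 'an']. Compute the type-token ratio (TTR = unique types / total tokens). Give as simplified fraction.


Tokens: 8
Unique types: ('an', 'loud', 'the') = 3
TTR = 3/8
Already in lowest terms.

3/8


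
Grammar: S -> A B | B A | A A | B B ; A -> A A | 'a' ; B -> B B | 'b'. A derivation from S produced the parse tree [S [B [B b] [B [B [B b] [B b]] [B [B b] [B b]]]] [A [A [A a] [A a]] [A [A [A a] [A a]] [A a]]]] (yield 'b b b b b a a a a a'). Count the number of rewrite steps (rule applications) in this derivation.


Every bracketed nonterminal node [X ...] in the tree is produced by exactly one rule application.
Reading the tree off as a leftmost derivation:
  Step 1: S  =>  B A   (applied S -> B A)
  Step 2: B A  =>  B B A   (applied B -> B B)
  Step 3: B B A  =>  b B A   (applied B -> b)
  Step 4: b B A  =>  b B B A   (applied B -> B B)
  Step 5: b B B A  =>  b B B B A   (applied B -> B B)
  Step 6: b B B B A  =>  b b B B A   (applied B -> b)
  Step 7: b b B B A  =>  b b b B A   (applied B -> b)
  Step 8: b b b B A  =>  b b b B B A   (applied B -> B B)
  Step 9: b b b B B A  =>  b b b b B A   (applied B -> b)
  Step 10: b b b b B A  =>  b b b b b A   (applied B -> b)
  Step 11: b b b b b A  =>  b b b b b A A   (applied A -> A A)
  Step 12: b b b b b A A  =>  b b b b b A A A   (applied A -> A A)
  Step 13: b b b b b A A A  =>  b b b b b a A A   (applied A -> a)
  Step 14: b b b b b a A A  =>  b b b b b a a A   (applied A -> a)
  Step 15: b b b b b a a A  =>  b b b b b a a A A   (applied A -> A A)
  Step 16: b b b b b a a A A  =>  b b b b b a a A A A   (applied A -> A A)
  Step 17: b b b b b a a A A A  =>  b b b b b a a a A A   (applied A -> a)
  Step 18: b b b b b a a a A A  =>  b b b b b a a a a A   (applied A -> a)
  Step 19: b b b b b a a a a A  =>  b b b b b a a a a a   (applied A -> a)
Final yield: b b b b b a a a a a
Total rewrite steps: 19

19
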